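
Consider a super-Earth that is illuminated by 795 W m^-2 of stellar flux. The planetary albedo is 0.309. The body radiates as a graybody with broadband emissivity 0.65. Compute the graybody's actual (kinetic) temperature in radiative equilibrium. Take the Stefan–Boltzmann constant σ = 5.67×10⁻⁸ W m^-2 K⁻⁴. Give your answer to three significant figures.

247 kelvin

Absorbed flux (global mean): S(1−α)/4 = 795.0·0.691/4 = 137.3 W m^-2.
Radiative balance εσT⁴ = 137.3 gives T = [137.3/(0.65·σ)]^(1/4) = 247.1 K.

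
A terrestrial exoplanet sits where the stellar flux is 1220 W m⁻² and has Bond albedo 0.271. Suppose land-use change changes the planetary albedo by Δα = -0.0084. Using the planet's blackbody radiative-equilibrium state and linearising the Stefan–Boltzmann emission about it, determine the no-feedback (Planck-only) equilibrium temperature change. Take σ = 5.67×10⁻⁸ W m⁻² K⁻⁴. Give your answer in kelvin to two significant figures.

Reference equilibrium: T_e = [S(1−α)/(4σ)]^(1/4) = 250.2 K.
ΔF = −(S/4)Δα = −(1220/4)×(-0.0084) = 2.562 W m⁻².
Linearising σT⁴ gives d(σT⁴)/dT = 4σT_e³ = 3.554 W m⁻² per K.
ΔT₀ = ΔF/λ_P = 2.562/3.554 = 0.721 K.

0.72 K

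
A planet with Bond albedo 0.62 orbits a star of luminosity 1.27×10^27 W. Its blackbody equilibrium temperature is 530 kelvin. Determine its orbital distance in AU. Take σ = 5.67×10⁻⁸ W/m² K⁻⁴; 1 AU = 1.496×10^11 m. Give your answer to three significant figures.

0.310 AU

The flux needed for this T is 4σT⁴/(1−0.62) = 47090 W/m².
From L = 4πd²S, d = √(1.27×10^27/(4π·47090)) = 4.633×10^10 m = 0.3097 AU.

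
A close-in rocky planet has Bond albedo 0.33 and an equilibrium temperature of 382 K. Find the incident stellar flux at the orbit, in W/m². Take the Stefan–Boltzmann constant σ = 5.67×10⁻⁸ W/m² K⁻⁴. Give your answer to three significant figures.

From S(1−α)/4 = σT⁴: S = 4σT⁴/(1−α).
σT⁴ = 5.67×10⁻⁸·(382)⁴ = 1207 W/m².
S = 4·1207/0.67 = 7208 W/m².

7210 W/m²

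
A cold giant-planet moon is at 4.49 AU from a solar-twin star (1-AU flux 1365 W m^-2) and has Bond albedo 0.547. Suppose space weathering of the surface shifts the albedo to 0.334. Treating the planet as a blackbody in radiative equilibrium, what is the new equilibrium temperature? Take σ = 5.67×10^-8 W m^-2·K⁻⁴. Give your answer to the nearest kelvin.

Flux at the orbit: S = 1365/(4.49)² = 67.71 W m^-2.
With the new albedo, S(1−α₂)/4 = 11.27 W m^-2, so T₂ = 118.7 K.

119 K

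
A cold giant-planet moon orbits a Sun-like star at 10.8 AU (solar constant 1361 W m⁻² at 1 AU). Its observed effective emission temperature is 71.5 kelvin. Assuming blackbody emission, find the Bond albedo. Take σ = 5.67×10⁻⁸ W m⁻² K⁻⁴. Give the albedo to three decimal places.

0.492

By the inverse-square law, S = 1361/10.8² = 11.67 W m⁻².
Rearranging the radiative balance, α = 1 − 4σT⁴/S.
4σT⁴ = 4·5.67×10⁻⁸·(71.5)⁴ = 5.927 W m⁻².
Hence α = 1 − 5.927/11.67 = 0.4920.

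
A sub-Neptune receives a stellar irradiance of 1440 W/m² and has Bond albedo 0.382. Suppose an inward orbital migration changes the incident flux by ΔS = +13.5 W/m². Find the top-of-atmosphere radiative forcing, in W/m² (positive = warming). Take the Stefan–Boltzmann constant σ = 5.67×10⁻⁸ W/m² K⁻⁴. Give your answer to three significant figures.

2.09 W/m²

ΔF = Δ[S(1−α)]/4 = (1−0.382)·+13.5/4 = 2.086 W/m².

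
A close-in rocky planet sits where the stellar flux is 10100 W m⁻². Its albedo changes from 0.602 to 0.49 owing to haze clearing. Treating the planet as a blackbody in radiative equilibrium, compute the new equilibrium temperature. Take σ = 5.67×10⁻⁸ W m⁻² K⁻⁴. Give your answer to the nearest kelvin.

388 kelvin

With the new albedo, S(1−α₂)/4 = 1288 W m⁻², so T₂ = 388.2 K.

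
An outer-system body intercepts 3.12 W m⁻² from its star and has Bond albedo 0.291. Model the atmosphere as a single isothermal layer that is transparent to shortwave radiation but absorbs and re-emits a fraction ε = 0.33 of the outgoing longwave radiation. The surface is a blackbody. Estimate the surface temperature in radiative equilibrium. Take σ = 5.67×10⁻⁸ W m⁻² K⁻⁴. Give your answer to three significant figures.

The planet radiates to space at T_e = [S(1−α)/(4σ)]^(1/4) = 55.88 K.
Surface balance with a leaky layer gives σT_s⁴ = σT_e⁴·2/(2−ε), so T_s = T_e·[2/(2−0.33)]^(1/4) = 58.46 K.

58.5 K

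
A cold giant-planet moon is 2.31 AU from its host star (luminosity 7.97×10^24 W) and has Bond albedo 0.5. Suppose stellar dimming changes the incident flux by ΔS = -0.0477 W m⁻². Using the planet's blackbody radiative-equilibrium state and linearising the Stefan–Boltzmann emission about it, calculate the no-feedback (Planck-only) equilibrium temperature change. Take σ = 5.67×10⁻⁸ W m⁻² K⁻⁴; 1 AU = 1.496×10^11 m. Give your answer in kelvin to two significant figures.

d = 2.31 × 1.496×10^11 m = 3.456×10^11 m.
Spreading L over a sphere of radius d: S = 7.97×10^24/(4π·3.46×10^11²) = 5.311 W m⁻².
The baseline emission temperature is T_e = 58.50 K.
TOA radiative forcing: ΔF = (1−α)ΔS/4 = 0.5·(-0.0477)/4 = -0.005962 W m⁻².
The Planck feedback parameter is 4σT_e³ = 0.04540 W m⁻²/K.
So ΔT₀ = -0.005962/0.04540 = -0.131 K.

-0.13 K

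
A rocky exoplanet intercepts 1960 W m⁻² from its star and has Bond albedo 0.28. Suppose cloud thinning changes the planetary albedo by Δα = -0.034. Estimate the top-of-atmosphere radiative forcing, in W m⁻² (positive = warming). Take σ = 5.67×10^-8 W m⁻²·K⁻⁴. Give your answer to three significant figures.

TOA radiative forcing: ΔF = −S·Δα/4 = −1960·(-0.034)/4 = 16.66 W m⁻².

16.7 W m⁻²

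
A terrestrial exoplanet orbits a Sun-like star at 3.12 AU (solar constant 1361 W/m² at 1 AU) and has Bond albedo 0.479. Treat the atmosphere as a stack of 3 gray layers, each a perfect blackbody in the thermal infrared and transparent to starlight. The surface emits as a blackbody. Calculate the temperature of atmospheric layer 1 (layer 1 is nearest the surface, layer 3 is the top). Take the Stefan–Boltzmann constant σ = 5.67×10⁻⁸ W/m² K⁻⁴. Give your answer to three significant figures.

176 kelvin

Flux at the orbit: S = 1361/(3.12)² = 139.8 W/m².
The effective emission temperature is T_e = [S(1−α)/(4σ)]^¼ = 133.9 K.
The net upward flux σT_e⁴ is constant between every pair of levels, so T_k⁴ = (N+1−k)T_e⁴.
T_1 = (3)^(1/4)·133.9 = 176.2 K.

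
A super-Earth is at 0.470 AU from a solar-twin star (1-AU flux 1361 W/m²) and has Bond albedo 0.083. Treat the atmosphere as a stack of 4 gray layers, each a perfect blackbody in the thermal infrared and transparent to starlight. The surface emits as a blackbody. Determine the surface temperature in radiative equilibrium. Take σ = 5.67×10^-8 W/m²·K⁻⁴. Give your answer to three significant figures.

594 kelvin

Irradiance scales as 1/d², so S = 1361 W/m² × (1/0.470)² = 6161 W/m².
OLR = S(1−α)/4 = 1412 W/m²; the top layer radiates at T_e = 397.3 K.
For an N-layer opaque stack, T_s⁴ = (N+1)T_e⁴, hence T_s = (5)^(1/4)×397.3 K = 594.1 K.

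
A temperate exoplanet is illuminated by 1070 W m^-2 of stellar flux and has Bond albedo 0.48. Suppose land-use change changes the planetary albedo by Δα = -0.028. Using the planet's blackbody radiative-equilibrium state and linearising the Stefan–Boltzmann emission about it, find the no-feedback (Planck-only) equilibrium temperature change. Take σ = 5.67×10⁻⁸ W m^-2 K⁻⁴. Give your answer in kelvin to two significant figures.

3.0 K

Reference equilibrium: T_e = [S(1−α)/(4σ)]^(1/4) = 222.6 K.
The change in absorbed flux is Δ[S(1−α)/4] = −SΔα/4 = 7.490 W m^-2.
The Planck feedback parameter is 4σT_e³ = 2.500 W m^-2/K.
Hence the no-feedback warming is ΔF/(4σT_e³) = 3.00 K.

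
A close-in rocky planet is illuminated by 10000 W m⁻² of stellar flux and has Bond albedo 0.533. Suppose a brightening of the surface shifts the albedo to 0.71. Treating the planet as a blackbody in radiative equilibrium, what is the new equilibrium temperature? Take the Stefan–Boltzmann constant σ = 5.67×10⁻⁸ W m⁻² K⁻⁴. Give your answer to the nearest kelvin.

With the new albedo, S(1−α₂)/4 = 725.0 W m⁻², so T₂ = 336.3 K.

336 K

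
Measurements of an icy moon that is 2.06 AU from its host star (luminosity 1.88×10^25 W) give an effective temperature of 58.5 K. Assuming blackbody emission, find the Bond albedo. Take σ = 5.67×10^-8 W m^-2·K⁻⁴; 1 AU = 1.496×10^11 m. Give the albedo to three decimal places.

0.831

Orbital distance: d = 2.06 AU = 3.082×10^11 m.
S = L/(4πd²) = 15.75 W m^-2.
From σT⁴ = S(1−α)/4 we invert for α: 1−α = 4σT⁴/S.
4σT⁴ = 4·5.67×10⁻⁸·(58.5)⁴ = 2.656 W m^-2.
Hence α = 1 − 2.656/15.75 = 0.8314.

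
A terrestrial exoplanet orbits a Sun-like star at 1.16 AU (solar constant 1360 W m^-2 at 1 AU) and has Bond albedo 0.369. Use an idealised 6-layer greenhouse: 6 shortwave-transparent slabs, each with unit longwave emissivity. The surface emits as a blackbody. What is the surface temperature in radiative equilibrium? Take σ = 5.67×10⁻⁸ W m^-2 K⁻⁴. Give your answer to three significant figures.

375 K

By the inverse-square law, S = 1360/1.16² = 1011 W m^-2.
Top-of-atmosphere balance: σT_e⁴ = S(1−α)/4 = 159.4 W m^-2 → T_e = 230.3 K.
For an N-layer opaque stack, T_s⁴ = (N+1)T_e⁴, hence T_s = (7)^(1/4)×230.3 K = 374.6 K.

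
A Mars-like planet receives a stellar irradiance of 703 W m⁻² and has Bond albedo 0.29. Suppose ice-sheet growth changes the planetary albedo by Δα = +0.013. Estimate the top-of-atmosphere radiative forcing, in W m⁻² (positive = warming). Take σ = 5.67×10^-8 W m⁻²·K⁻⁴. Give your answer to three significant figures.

-2.28 W m⁻²

The change in absorbed flux is Δ[S(1−α)/4] = −SΔα/4 = -2.285 W m⁻².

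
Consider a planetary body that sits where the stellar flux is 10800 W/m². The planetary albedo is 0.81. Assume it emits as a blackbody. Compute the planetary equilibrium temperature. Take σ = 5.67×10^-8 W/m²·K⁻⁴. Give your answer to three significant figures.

Averaging over the sphere, the absorbed flux is S(1−α)/4 = 513.0 W/m².
Balancing against σT⁴: T = (513.0/5.67×10⁻⁸)^(1/4) = 308.4 K.

308 K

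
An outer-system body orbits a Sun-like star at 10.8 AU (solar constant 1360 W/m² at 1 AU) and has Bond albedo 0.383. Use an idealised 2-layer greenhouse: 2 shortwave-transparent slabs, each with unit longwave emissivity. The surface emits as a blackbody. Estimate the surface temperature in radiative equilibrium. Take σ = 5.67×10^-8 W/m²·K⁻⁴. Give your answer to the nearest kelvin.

99 K

Irradiance scales as 1/d², so S = 1360 W/m² × (1/10.8)² = 11.66 W/m².
Top-of-atmosphere balance: σT_e⁴ = S(1−α)/4 = 1.799 W/m² → T_e = 75.05 K.
With N = 2 opaque layers, T_s = (N+1)^(1/4)·T_e = 3^(1/4)·75.05 = 98.77 K.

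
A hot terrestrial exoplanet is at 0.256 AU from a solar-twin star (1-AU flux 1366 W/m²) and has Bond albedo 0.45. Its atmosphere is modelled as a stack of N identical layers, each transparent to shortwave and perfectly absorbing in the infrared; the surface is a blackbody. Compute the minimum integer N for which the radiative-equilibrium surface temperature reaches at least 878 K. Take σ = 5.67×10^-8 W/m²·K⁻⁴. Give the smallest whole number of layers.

11

By the inverse-square law, S = 1366/0.256² = 20840 W/m².
The effective emission temperature is T_e = [S(1−α)/(4σ)]^¼ = 474.2 K.
Need (N+1)T_e⁴ ≥ T_s⁴, i.e. N+1 ≥ (878/474.2)⁴ = 11.757.
Rounding up, N = 11.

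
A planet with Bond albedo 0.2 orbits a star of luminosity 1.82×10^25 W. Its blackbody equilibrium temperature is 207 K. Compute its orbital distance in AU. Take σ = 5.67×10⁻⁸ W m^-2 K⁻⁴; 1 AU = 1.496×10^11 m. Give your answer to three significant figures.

0.353 AU

Energy balance gives S = 4σT⁴/(1−α) = 520.5 W m^-2.
Then d = [L/(4πS)]^(1/2) = 5.275×10^10 m, i.e. 0.3526 AU.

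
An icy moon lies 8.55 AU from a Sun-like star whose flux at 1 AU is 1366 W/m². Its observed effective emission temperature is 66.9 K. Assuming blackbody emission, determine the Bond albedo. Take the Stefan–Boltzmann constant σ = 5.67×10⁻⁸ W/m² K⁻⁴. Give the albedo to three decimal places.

0.757

Flux at the orbit: S = 1366/(8.55)² = 18.69 W/m².
From σT⁴ = S(1−α)/4 we invert for α: 1−α = 4σT⁴/S.
4σT⁴ = 4·5.67×10⁻⁸·(66.9)⁴ = 4.543 W/m².
1−α = 4.543/18.69 = 0.2431, so α = 0.7569.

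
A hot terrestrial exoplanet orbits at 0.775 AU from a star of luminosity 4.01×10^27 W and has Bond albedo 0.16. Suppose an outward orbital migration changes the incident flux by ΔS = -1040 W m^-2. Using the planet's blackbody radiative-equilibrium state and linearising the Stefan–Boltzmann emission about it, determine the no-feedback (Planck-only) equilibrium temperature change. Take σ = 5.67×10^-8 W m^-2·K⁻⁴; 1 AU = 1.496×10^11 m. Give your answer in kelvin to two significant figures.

d = 0.775 × 1.496×10^11 m = 1.159×10^11 m.
Flux at the orbit: S = L/(4πd²) = 4.01×10^27/(4π·(1.16×10^11)²) = 23740 W m^-2.
Unperturbed T_e = [23740·(1−0.16)/(4σ)]^¼ = 544.5 K.
ΔF = Δ[S(1−α)]/4 = (1−0.16)·-1040/4 = -218.4 W m^-2.
Planck response: λ_P = 4σT_e³ = 4·5.67×10⁻⁸·(544.5)³ = 36.62 W m^-2/K.
ΔT₀ = ΔF/λ_P = -218.4/36.62 = -5.96 K.

-6.0 K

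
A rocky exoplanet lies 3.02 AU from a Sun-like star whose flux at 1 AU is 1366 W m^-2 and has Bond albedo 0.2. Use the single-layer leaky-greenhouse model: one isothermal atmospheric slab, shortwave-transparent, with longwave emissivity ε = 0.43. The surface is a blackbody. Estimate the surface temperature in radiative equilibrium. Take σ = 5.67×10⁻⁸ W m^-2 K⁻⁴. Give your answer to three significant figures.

By the inverse-square law, S = 1366/3.02² = 149.8 W m^-2.
The planet radiates to space at T_e = [S(1−α)/(4σ)]^(1/4) = 151.6 K.
The surface balance (absorbed SW + ε·downward IR = σT_s⁴) with T_a⁴ = T_s⁴/2 reduces to T_s = T_e·[2/(2−ε)]^¼ = 161.1 K.

161 K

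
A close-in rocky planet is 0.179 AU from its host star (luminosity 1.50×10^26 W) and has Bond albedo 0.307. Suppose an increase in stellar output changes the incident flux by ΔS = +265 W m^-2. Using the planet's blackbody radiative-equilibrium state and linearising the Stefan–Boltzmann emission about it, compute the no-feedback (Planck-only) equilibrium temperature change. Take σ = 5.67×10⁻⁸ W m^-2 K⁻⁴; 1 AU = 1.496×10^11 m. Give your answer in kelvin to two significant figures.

Orbital distance: d = 0.179 AU = 2.678×10^10 m.
Flux at the orbit: S = L/(4πd²) = 1.50×10^26/(4π·(2.68×10^10)²) = 16650 W m^-2.
The baseline emission temperature is T_e = 474.9 K.
Only a fraction (1−α) is absorbed and it's spread over 4πR², so ΔF = (1−α)ΔS/4 = 45.91 W m^-2.
The Planck feedback parameter is 4σT_e³ = 24.29 W m^-2/K.
So ΔT₀ = 45.91/24.29 = 1.89 K.

1.9 K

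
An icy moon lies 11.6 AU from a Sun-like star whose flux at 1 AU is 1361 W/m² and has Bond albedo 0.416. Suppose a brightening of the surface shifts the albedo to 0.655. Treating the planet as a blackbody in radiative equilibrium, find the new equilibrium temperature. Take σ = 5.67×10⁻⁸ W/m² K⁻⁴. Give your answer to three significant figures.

Flux at the orbit: S = 1361/(11.6)² = 10.11 W/m².
With the new albedo, S(1−α₂)/4 = 0.8724 W/m², so T₂ = 62.63 K.

62.6 K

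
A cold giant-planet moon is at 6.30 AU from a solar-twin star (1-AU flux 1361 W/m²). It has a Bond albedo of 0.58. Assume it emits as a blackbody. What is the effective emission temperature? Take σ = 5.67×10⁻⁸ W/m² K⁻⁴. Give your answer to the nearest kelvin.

By the inverse-square law, S = 1361/6.30² = 34.29 W/m².
Absorbed flux (global mean): S(1−α)/4 = 34.29·0.42/4 = 3.601 W/m².
In equilibrium σT⁴ equals this, so T = 89.27 K.

89 kelvin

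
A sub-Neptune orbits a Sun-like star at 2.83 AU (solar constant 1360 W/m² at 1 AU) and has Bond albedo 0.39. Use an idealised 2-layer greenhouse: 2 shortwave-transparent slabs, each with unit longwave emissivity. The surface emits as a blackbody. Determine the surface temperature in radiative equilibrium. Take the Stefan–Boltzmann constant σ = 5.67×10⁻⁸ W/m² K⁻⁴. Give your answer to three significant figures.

By the inverse-square law, S = 1360/2.83² = 169.8 W/m².
OLR = S(1−α)/4 = 25.90 W/m²; the top layer radiates at T_e = 146.2 K.
With N = 2 opaque layers, T_s = (N+1)^(1/4)·T_e = 3^(1/4)·146.2 = 192.4 K.

192 K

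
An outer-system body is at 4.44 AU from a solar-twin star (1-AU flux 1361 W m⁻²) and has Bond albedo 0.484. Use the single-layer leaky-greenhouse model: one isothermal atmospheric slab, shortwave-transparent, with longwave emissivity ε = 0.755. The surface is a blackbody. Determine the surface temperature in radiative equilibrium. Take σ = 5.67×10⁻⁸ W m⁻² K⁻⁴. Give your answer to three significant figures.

Flux at the orbit: S = 1361/(4.44)² = 69.04 W m⁻².
Effective emission temperature (TOA balance): σT_e⁴ = S(1−α)/4 = 8.906 W m⁻² → T_e = 112.0 K.
The surface balance (absorbed SW + ε·downward IR = σT_s⁴) with T_a⁴ = T_s⁴/2 reduces to T_s = T_e·[2/(2−ε)]^¼ = 126.0 K.

126 K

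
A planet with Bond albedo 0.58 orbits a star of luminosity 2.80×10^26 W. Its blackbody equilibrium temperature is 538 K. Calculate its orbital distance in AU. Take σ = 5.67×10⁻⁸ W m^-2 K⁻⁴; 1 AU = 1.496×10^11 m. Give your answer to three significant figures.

0.148 AU

Energy balance gives S = 4σT⁴/(1−α) = 45240 W m^-2.
S = L/(4πd²) → d = √(L/4πS) = √(2.80×10^26/(4π·45240)) = 2.219×10^10 m = 0.1483 AU.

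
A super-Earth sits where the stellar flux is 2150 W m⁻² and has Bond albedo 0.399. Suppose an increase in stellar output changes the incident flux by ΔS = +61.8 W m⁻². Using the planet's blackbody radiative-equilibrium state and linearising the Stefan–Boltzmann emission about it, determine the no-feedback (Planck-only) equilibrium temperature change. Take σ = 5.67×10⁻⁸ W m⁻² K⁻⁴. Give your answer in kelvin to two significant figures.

2.0 kelvin

Unperturbed T_e = [2150·(1−0.399)/(4σ)]^¼ = 274.7 K.
TOA radiative forcing: ΔF = (1−α)ΔS/4 = 0.601·(+61.8)/4 = 9.285 W m⁻².
The Planck feedback parameter is 4σT_e³ = 4.703 W m⁻²/K.
So ΔT₀ = 9.285/4.703 = 1.97 K.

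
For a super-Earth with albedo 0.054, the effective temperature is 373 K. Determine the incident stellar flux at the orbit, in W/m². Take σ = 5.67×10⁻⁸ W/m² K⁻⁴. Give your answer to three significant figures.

4640 W/m²

Invert the energy balance for S: S = 4σT⁴/(1−α).
The emitted flux is σT⁴ = 1098 W/m².
So S = 4×1098/(1−0.054) = 4641 W/m².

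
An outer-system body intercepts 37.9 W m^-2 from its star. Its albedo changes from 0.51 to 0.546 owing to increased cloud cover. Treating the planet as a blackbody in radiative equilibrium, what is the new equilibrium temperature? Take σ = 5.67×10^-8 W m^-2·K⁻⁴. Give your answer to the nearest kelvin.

93 K

With the new albedo, S(1−α₂)/4 = 4.302 W m^-2, so T₂ = 93.33 K.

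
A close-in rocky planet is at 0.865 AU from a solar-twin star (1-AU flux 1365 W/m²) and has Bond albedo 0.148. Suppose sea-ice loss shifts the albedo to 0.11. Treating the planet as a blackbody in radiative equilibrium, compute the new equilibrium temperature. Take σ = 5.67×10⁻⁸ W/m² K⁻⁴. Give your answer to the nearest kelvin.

291 K

Irradiance scales as 1/d², so S = 1365 W/m² × (1/0.865)² = 1824 W/m².
With the new albedo, S(1−α₂)/4 = 405.9 W/m², so T₂ = 290.9 K.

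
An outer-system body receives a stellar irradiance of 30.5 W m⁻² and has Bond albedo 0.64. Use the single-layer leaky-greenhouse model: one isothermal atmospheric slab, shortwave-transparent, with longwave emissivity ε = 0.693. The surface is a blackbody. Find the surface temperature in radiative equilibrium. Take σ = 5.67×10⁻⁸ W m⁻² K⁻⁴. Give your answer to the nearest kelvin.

93 kelvin

Effective emission temperature (TOA balance): σT_e⁴ = S(1−α)/4 = 2.745 W m⁻² → T_e = 83.41 K.
The surface balance (absorbed SW + ε·downward IR = σT_s⁴) with T_a⁴ = T_s⁴/2 reduces to T_s = T_e·[2/(2−ε)]^¼ = 92.77 K.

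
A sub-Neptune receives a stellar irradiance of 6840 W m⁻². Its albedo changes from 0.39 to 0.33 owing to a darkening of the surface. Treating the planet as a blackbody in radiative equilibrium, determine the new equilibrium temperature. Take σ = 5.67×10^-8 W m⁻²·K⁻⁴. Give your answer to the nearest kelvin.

New equilibrium: T₂ = [(1−0.33)·6840/(4σ)]^(1/4) = 377.0 K.

377 K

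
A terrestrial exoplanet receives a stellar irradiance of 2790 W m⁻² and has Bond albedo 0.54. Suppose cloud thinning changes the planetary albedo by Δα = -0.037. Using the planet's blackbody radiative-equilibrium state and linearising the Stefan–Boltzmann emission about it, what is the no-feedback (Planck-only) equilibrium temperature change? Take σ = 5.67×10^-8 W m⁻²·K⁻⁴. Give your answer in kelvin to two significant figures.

5.5 K

Unperturbed T_e = [2790·(1−0.54)/(4σ)]^¼ = 274.3 K.
The change in absorbed flux is Δ[S(1−α)/4] = −SΔα/4 = 25.81 W m⁻².
Planck response: λ_P = 4σT_e³ = 4·5.67×10⁻⁸·(274.3)³ = 4.679 W m⁻²/K.
So ΔT₀ = 25.81/4.679 = 5.52 K.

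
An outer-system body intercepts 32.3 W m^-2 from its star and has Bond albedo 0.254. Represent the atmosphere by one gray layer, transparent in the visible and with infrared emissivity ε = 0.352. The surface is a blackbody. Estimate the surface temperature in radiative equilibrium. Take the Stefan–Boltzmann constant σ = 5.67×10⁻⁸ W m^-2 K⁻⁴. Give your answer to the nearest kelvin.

107 K

Effective emission temperature (TOA balance): σT_e⁴ = S(1−α)/4 = 6.024 W m^-2 → T_e = 101.5 K.
The surface balance (absorbed SW + ε·downward IR = σT_s⁴) with T_a⁴ = T_s⁴/2 reduces to T_s = T_e·[2/(2−ε)]^¼ = 106.6 K.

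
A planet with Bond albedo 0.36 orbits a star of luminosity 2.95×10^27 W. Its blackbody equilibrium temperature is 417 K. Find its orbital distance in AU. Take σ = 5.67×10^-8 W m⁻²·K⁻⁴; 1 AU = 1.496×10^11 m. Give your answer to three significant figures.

0.989 AU

The flux needed for this T is 4σT⁴/(1−0.36) = 10720 W m⁻².
Then d = [L/(4πS)]^(1/2) = 1.480×10^11 m, i.e. 0.9894 AU.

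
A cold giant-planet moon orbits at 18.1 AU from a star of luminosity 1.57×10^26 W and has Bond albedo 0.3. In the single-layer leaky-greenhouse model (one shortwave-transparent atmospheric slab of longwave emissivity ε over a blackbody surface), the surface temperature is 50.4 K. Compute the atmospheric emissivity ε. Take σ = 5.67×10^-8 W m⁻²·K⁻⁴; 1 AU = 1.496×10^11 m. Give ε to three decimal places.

Orbital distance: d = 18.1 AU = 2.708×10^12 m.
Flux at the orbit: S = L/(4πd²) = 1.57×10^26/(4π·(2.71×10^12)²) = 1.704 W m⁻².
First, T_e = [1.704·(1−0.3)/(4σ)]^(1/4) = 47.89 K.
Since (2−ε)/2 = (T_e/T_s)⁴ = 0.8151, ε = 0.3698.

0.370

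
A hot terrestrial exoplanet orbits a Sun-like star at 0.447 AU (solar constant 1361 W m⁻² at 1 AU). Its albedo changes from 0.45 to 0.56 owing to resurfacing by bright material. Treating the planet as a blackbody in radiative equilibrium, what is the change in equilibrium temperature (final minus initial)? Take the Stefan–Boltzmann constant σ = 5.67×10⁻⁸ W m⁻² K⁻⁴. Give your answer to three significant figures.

-19.5 kelvin

Flux at the orbit: S = 1361/(0.447)² = 6812 W m⁻².
With α = 0.45, T₁ = 358.5 K.
After:  T₂ = [6812·0.44/(4σ)]^(1/4) = 339.0 K.
Change: 339.0 − 358.5 = -19.45 K.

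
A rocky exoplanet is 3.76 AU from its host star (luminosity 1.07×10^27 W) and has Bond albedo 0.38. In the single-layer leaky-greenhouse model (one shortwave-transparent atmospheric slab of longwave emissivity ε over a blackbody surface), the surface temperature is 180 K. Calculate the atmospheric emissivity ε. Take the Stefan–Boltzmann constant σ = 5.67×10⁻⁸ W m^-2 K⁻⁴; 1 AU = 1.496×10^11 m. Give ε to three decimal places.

Orbital distance: d = 3.76 AU = 5.625×10^11 m.
Flux at the orbit: S = L/(4πd²) = 1.07×10^27/(4π·(5.62×10^11)²) = 269.1 W m^-2.
First, T_e = [269.1·(1−0.38)/(4σ)]^(1/4) = 164.7 K.
Since (2−ε)/2 = (T_e/T_s)⁴ = 0.7008, ε = 0.5984.

0.598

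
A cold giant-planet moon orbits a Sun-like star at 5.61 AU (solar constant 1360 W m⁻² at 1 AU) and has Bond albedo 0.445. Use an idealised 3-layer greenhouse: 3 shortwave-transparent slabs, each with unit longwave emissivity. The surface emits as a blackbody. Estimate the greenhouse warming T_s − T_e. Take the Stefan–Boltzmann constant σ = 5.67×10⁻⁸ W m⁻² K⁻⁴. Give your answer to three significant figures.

42.0 K

Irradiance scales as 1/d², so S = 1360 W m⁻² × (1/5.61)² = 43.21 W m⁻².
Top-of-atmosphere balance: σT_e⁴ = S(1−α)/4 = 5.996 W m⁻² → T_e = 101.4 K.
Surface: T_s = (4)^¼·T_e = 143.4 K.
So the greenhouse effect raises the surface by 143.4 − 101.4 = 42.00 K.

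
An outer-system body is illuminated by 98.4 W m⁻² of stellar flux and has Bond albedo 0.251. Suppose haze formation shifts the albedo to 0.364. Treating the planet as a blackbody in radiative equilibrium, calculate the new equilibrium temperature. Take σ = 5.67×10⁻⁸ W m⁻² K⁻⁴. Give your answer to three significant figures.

129 K

With the new albedo, S(1−α₂)/4 = 15.65 W m⁻², so T₂ = 128.9 K.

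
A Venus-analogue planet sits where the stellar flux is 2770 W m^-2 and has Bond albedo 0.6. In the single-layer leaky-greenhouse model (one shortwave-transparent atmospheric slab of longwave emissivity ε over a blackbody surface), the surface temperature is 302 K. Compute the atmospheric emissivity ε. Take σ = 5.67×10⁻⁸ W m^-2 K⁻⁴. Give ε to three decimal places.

0.825

First, T_e = [2770·(1−0.6)/(4σ)]^(1/4) = 264.4 K.
Inverting T_s⁴ = 2T_e⁴/(2−ε): (T_e/T_s)⁴ = 0.5873, so ε = 2(1 − 0.5873) = 0.8254.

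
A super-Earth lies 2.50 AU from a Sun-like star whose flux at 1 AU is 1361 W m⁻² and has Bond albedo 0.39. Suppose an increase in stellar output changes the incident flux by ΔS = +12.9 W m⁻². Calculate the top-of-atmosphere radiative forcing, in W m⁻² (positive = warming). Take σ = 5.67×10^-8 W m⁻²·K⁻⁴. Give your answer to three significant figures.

1.97 W m⁻²

Flux at the orbit: S = 1361/(2.50)² = 217.8 W m⁻².
TOA radiative forcing: ΔF = (1−α)ΔS/4 = 0.61·(+12.9)/4 = 1.967 W m⁻².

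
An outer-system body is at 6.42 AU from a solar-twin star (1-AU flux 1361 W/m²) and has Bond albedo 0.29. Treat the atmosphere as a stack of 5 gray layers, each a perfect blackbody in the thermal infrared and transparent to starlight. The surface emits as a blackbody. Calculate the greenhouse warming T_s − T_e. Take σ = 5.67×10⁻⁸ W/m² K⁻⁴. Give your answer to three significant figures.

57.0 K

Flux at the orbit: S = 1361/(6.42)² = 33.02 W/m².
Top-of-atmosphere balance: σT_e⁴ = S(1−α)/4 = 5.861 W/m² → T_e = 100.8 K.
T_s = (N+1)^(1/4)·T_e = 157.8 K.
So the greenhouse effect raises the surface by 157.8 − 100.8 = 56.98 K.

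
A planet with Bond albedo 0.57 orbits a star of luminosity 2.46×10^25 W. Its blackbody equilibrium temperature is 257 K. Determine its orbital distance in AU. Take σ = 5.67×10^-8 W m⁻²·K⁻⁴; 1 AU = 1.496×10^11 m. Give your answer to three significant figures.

Required flux: S = 4σT⁴/(1−α) = 2301 W m⁻².
From L = 4πd²S, d = √(2.46×10^25/(4π·2301)) = 2.917×10^10 m = 0.1950 AU.

0.195 AU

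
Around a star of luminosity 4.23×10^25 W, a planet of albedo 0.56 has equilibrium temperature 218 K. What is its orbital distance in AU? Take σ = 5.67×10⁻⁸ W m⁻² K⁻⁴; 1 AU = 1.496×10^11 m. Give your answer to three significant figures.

Energy balance gives S = 4σT⁴/(1−α) = 1164 W m⁻².
Then d = [L/(4πS)]^(1/2) = 5.377×10^10 m, i.e. 0.3594 AU.

0.359 AU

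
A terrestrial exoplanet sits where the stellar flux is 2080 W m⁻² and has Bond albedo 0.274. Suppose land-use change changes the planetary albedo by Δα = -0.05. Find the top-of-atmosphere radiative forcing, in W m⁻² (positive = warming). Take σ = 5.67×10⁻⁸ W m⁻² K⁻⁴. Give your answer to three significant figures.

26.0 W m⁻²

TOA radiative forcing: ΔF = −S·Δα/4 = −2080·(-0.05)/4 = 26.00 W m⁻².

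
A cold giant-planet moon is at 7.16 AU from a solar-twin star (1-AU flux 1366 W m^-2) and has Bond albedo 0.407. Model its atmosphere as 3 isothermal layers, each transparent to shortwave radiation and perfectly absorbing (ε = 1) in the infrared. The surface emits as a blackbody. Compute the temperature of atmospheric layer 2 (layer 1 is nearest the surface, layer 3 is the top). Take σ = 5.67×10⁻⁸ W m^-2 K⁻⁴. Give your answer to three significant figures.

109 K

By the inverse-square law, S = 1366/7.16² = 26.65 W m^-2.
OLR = S(1−α)/4 = 3.950 W m^-2; the top layer radiates at T_e = 91.36 K.
In the N-layer model, layer k (counted from the surface) has T_k = (N+1−k)^(1/4)·T_e.
T_2 = (2)^(1/4)·91.36 = 108.6 K.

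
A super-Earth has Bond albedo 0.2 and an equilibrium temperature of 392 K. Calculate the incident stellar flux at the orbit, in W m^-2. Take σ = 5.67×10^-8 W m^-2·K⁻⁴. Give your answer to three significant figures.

6690 W m^-2

From S(1−α)/4 = σT⁴: S = 4σT⁴/(1−α).
σT⁴ = 5.67×10⁻⁸·(392)⁴ = 1339 W m^-2.
So S = 4×1339/(1−0.2) = 6694 W m^-2.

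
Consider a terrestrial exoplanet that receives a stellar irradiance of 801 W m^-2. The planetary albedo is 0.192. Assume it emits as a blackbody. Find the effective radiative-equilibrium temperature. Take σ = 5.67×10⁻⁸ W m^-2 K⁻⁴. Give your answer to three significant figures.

231 kelvin

Averaging over the sphere, the absorbed flux is S(1−α)/4 = 161.8 W m^-2.
In equilibrium σT⁴ equals this, so T = 231.1 K.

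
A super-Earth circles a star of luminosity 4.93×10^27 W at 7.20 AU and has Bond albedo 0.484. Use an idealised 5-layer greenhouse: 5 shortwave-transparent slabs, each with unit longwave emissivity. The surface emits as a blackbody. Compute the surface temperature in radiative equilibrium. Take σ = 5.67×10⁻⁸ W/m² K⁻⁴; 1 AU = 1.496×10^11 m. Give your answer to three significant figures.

d = 7.20 × 1.496×10^11 m = 1.077×10^12 m.
Flux at the orbit: S = L/(4πd²) = 4.93×10^27/(4π·(1.08×10^12)²) = 338.1 W/m².
OLR = S(1−α)/4 = 43.62 W/m²; the top layer radiates at T_e = 166.5 K.
Layer-by-layer balance gives σT_s⁴ = (N+1)σT_e⁴, so T_s = 6^¼·166.5 = 260.7 K.

261 K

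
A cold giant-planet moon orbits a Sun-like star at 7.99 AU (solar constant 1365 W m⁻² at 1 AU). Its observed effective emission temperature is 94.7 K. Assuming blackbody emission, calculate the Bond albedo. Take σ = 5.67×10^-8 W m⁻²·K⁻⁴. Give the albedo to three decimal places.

0.147

By the inverse-square law, S = 1365/7.99² = 21.38 W m⁻².
Rearranging the radiative balance, α = 1 − 4σT⁴/S.
4σT⁴ = 4·5.67×10⁻⁸·(94.7)⁴ = 18.24 W m⁻².
Hence α = 1 − 18.24/21.38 = 0.1469.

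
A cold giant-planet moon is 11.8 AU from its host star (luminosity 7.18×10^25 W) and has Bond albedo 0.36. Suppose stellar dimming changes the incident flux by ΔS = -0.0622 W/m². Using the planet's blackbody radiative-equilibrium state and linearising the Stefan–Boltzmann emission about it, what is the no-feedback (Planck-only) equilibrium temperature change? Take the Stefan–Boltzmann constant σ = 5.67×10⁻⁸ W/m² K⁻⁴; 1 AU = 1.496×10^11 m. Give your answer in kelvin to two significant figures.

-0.40 K

d = 11.8 × 1.496×10^11 m = 1.765×10^12 m.
Flux at the orbit: S = L/(4πd²) = 7.18×10^25/(4π·(1.77×10^12)²) = 1.834 W/m².
Reference equilibrium: T_e = [S(1−α)/(4σ)]^(1/4) = 47.69 K.
TOA radiative forcing: ΔF = (1−α)ΔS/4 = 0.64·(-0.0622)/4 = -0.009952 W/m².
Planck response: λ_P = 4σT_e³ = 4·5.67×10⁻⁸·(47.69)³ = 0.02460 W/m²/K.
So ΔT₀ = -0.009952/0.02460 = -0.404 K.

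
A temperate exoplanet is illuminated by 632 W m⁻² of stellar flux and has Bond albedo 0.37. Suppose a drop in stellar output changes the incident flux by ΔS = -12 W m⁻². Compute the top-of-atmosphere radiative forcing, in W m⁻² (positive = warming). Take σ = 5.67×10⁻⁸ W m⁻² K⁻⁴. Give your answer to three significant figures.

-1.89 W m⁻²

TOA radiative forcing: ΔF = (1−α)ΔS/4 = 0.63·(-12)/4 = -1.890 W m⁻².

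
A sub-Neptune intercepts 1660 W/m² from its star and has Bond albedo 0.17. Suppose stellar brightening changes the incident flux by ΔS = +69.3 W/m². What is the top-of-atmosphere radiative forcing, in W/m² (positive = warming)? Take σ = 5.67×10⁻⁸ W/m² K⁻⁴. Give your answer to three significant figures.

14.4 W/m²

Only a fraction (1−α) is absorbed and it's spread over 4πR², so ΔF = (1−α)ΔS/4 = 14.38 W/m².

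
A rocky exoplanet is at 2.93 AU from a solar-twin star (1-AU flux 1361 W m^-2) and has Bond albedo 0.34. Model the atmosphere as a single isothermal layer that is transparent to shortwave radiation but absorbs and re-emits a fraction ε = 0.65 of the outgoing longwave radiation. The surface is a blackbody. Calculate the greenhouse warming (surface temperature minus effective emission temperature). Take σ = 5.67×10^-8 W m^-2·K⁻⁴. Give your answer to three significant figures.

15.1 kelvin

Flux at the orbit: S = 1361/(2.93)² = 158.5 W m^-2.
Effective emission temperature (TOA balance): σT_e⁴ = S(1−α)/4 = 26.16 W m^-2 → T_e = 146.6 K.
For a single slab of emissivity ε, T_s⁴ = 2T_e⁴/(2−ε); thus T_s = 146.6·(1.481)^(1/4) = 161.7 K.
The atmosphere warms the surface by 15.13 K.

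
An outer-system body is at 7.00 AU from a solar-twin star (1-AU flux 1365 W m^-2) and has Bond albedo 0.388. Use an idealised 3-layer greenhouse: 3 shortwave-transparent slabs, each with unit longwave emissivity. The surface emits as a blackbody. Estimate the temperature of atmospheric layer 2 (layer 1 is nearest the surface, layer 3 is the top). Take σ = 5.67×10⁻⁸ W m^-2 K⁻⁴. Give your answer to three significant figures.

By the inverse-square law, S = 1365/7.00² = 27.86 W m^-2.
Top-of-atmosphere balance: σT_e⁴ = S(1−α)/4 = 4.262 W m^-2 → T_e = 93.11 K.
The net upward flux σT_e⁴ is constant between every pair of levels, so T_k⁴ = (N+1−k)T_e⁴.
With k = 2: T_2 = (3+1−2)^¼·93.11 K = 110.7 K.

111 K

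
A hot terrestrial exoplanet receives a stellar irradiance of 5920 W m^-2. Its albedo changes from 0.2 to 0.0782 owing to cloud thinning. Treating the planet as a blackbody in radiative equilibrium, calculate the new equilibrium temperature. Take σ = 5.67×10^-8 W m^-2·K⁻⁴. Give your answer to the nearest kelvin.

394 K

New equilibrium: T₂ = [(1−0.0782)·5920/(4σ)]^(1/4) = 393.8 K.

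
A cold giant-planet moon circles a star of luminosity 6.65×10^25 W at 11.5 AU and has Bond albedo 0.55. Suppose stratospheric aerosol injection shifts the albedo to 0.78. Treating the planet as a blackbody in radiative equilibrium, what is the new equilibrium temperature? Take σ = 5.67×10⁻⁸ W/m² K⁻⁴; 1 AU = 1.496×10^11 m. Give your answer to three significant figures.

d = 11.5 × 1.496×10^11 m = 1.720×10^12 m.
S = L/(4πd²) = 1.788 W/m².
New equilibrium: T₂ = [(1−0.78)·1.788/(4σ)]^(1/4) = 36.29 K.

36.3 kelvin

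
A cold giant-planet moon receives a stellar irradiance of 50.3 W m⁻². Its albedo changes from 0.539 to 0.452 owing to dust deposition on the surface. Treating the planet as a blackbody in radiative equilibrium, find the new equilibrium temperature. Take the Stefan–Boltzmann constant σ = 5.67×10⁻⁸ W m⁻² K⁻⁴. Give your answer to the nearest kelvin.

New equilibrium: T₂ = [(1−0.452)·50.30/(4σ)]^(1/4) = 105.0 K.

105 K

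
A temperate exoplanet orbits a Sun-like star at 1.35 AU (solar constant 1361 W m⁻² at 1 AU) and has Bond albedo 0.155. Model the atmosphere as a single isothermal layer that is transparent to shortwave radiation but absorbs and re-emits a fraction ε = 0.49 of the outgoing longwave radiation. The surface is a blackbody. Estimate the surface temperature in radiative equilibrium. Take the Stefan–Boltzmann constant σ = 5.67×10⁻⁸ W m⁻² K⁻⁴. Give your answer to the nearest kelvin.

246 K

Flux at the orbit: S = 1361/(1.35)² = 746.8 W m⁻².
The planet radiates to space at T_e = [S(1−α)/(4σ)]^(1/4) = 229.7 K.
The surface balance (absorbed SW + ε·downward IR = σT_s⁴) with T_a⁴ = T_s⁴/2 reduces to T_s = T_e·[2/(2−ε)]^¼ = 246.4 K.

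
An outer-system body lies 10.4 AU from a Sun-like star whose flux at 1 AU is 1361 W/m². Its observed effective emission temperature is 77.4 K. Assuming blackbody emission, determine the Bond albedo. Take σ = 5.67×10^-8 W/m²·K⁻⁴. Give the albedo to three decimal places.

By the inverse-square law, S = 1361/10.4² = 12.58 W/m².
Rearranging the radiative balance, α = 1 − 4σT⁴/S.
σT⁴ = 2.035 W/m², so 4σT⁴ = 8.140 W/m².
Hence α = 1 − 8.140/12.58 = 0.3531.

0.353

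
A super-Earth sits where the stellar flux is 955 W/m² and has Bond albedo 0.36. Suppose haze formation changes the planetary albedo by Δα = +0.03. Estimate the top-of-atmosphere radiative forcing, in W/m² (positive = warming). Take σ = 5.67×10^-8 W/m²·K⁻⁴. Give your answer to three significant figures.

The change in absorbed flux is Δ[S(1−α)/4] = −SΔα/4 = -7.162 W/m².

-7.16 W/m²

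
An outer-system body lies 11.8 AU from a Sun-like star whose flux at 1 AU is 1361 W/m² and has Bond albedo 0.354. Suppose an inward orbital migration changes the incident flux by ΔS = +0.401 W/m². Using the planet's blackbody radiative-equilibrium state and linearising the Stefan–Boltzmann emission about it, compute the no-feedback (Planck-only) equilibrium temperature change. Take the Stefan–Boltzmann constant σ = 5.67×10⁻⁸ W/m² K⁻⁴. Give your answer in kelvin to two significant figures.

0.75 kelvin

Flux at the orbit: S = 1361/(11.8)² = 9.774 W/m².
Reference equilibrium: T_e = [S(1−α)/(4σ)]^(1/4) = 72.64 K.
ΔF = Δ[S(1−α)]/4 = (1−0.354)·+0.401/4 = 0.06476 W/m².
Linearising σT⁴ gives d(σT⁴)/dT = 4σT_e³ = 0.08693 W/m² per K.
Hence the no-feedback warming is ΔF/(4σT_e³) = 0.745 K.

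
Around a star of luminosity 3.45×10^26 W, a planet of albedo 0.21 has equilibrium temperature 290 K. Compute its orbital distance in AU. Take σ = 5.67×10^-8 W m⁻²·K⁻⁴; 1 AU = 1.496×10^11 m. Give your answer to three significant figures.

The flux needed for this T is 4σT⁴/(1−0.21) = 2031 W m⁻².
Then d = [L/(4πS)]^(1/2) = 1.163×10^11 m, i.e. 0.7773 AU.

0.777 AU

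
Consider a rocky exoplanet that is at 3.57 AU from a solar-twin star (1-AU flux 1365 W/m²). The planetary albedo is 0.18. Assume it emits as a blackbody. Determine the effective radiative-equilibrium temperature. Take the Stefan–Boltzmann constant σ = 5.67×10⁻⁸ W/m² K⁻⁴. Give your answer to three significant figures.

Flux at the orbit: S = 1365/(3.57)² = 107.1 W/m².
Absorbed flux (global mean): S(1−α)/4 = 107.1·0.82/4 = 21.96 W/m².
Balancing against σT⁴: T = (21.96/5.67×10⁻⁸)^(1/4) = 140.3 K.

140 K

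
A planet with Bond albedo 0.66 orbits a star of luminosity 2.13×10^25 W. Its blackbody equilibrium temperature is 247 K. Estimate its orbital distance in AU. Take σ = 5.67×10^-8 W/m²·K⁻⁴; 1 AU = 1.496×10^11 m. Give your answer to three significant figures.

0.175 AU

Required flux: S = 4σT⁴/(1−α) = 2483 W/m².
From L = 4πd²S, d = √(2.13×10^25/(4π·2483)) = 2.613×10^10 m = 0.1747 AU.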